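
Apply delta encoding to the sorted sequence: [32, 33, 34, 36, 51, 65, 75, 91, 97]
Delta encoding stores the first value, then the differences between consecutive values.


First value: 32
Deltas:
  33 - 32 = 1
  34 - 33 = 1
  36 - 34 = 2
  51 - 36 = 15
  65 - 51 = 14
  75 - 65 = 10
  91 - 75 = 16
  97 - 91 = 6


Delta encoded: [32, 1, 1, 2, 15, 14, 10, 16, 6]


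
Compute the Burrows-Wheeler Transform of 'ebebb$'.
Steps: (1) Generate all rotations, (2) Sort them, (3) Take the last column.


Rotations (sorted):
  0: $ebebb -> last char: b
  1: b$ebeb -> last char: b
  2: bb$ebe -> last char: e
  3: bebb$e -> last char: e
  4: ebb$eb -> last char: b
  5: ebebb$ -> last char: $


BWT = bbeeb$


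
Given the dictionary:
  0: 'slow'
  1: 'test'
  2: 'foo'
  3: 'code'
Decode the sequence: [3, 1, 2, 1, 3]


Look up each index in the dictionary:
  3 -> 'code'
  1 -> 'test'
  2 -> 'foo'
  1 -> 'test'
  3 -> 'code'

Decoded: "code test foo test code"


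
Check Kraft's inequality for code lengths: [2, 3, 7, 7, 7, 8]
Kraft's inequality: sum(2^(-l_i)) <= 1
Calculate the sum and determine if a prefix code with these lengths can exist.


Sum = 2^(-2) + 2^(-3) + 2^(-7) + 2^(-7) + 2^(-7) + 2^(-8)
    = 0.25 + 0.125 + 0.0078125 + 0.0078125 + 0.0078125 + 0.00390625
    = 103/256 = 0.40234375
Since 0.40234375 <= 1, Kraft's inequality IS satisfied.
A prefix code with these lengths CAN exist.

Kraft sum = 0.40234375. Satisfied.


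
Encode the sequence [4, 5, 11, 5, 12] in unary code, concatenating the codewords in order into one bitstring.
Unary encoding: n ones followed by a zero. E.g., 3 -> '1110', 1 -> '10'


Encode each number as n ones followed by a terminating 0:
  4 -> 11110 (5 bits)
  5 -> 111110 (6 bits)
  11 -> 111111111110 (12 bits)
  5 -> 111110 (6 bits)
  12 -> 1111111111110 (13 bits)
Total length = 5 + 6 + 12 + 6 + 13 = 42 bits.

Unary([4, 5, 11, 5, 12]) = 111101111101111111111101111101111111111110 (42 bits)


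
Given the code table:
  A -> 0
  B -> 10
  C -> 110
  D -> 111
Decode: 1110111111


Decoding:
111 -> D
0 -> A
111 -> D
111 -> D


Result: DADD


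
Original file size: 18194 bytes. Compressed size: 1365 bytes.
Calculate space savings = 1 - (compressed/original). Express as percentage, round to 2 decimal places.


ratio = compressed/original = 1365/18194 = 0.075025
savings = 1 - ratio = 1 - 0.075025 = 0.924975
as a percentage: 0.924975 * 100 = 92.5%

Space savings = 1 - 1365/18194 = 92.5%


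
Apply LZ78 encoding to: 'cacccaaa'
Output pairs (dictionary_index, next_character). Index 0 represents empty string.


LZ78 encoding steps:
Dictionary: {0: ''}
Step 1: w='' (idx 0), next='c' -> output (0, 'c'), add 'c' as idx 1
Step 2: w='' (idx 0), next='a' -> output (0, 'a'), add 'a' as idx 2
Step 3: w='c' (idx 1), next='c' -> output (1, 'c'), add 'cc' as idx 3
Step 4: w='c' (idx 1), next='a' -> output (1, 'a'), add 'ca' as idx 4
Step 5: w='a' (idx 2), next='a' -> output (2, 'a'), add 'aa' as idx 5


Encoded: [(0, 'c'), (0, 'a'), (1, 'c'), (1, 'a'), (2, 'a')]


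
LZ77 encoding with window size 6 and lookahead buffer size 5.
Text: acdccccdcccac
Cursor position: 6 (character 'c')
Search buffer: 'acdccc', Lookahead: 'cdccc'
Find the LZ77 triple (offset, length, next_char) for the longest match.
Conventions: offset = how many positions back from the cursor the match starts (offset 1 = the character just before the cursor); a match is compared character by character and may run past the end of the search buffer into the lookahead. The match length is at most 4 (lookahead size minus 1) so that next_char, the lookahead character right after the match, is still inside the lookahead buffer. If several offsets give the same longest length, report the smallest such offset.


Try each offset into the search buffer:
  offset=1 (pos 5, char 'c'): match length 1
  offset=2 (pos 4, char 'c'): match length 1
  offset=3 (pos 3, char 'c'): match length 1
  offset=4 (pos 2, char 'd'): match length 0
  offset=5 (pos 1, char 'c'): match length 4
  offset=6 (pos 0, char 'a'): match length 0
Longest match has length 4 at offset 5.
next_char = character at position 6 + 4 = 10 -> 'c'

Best match: offset=5, length=4 (matching 'cdcc' starting at position 1)
LZ77 triple: (5, 4, 'c')


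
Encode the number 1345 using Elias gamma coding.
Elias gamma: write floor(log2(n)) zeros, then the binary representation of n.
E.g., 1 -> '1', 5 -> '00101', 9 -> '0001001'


num_bits = floor(log2(1345)) + 1 = 11
leading_zeros = num_bits - 1 = 10
binary(1345) = 10101000001

Elias gamma(1345) = '0000000000' + '10101000001' = 000000000010101000001 (21 bits)


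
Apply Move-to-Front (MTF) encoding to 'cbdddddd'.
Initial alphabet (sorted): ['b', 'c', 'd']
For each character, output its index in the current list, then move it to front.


MTF encoding:
'c': index 1 in ['b', 'c', 'd'] -> ['c', 'b', 'd']
'b': index 1 in ['c', 'b', 'd'] -> ['b', 'c', 'd']
'd': index 2 in ['b', 'c', 'd'] -> ['d', 'b', 'c']
'd': index 0 in ['d', 'b', 'c'] -> ['d', 'b', 'c']
'd': index 0 in ['d', 'b', 'c'] -> ['d', 'b', 'c']
'd': index 0 in ['d', 'b', 'c'] -> ['d', 'b', 'c']
'd': index 0 in ['d', 'b', 'c'] -> ['d', 'b', 'c']
'd': index 0 in ['d', 'b', 'c'] -> ['d', 'b', 'c']


Output: [1, 1, 2, 0, 0, 0, 0, 0]


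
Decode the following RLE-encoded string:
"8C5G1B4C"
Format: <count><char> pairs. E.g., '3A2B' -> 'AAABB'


Expanding each <count><char> pair:
  8C -> 'CCCCCCCC'
  5G -> 'GGGGG'
  1B -> 'B'
  4C -> 'CCCC'

Decoded = CCCCCCCCGGGGGBCCCC


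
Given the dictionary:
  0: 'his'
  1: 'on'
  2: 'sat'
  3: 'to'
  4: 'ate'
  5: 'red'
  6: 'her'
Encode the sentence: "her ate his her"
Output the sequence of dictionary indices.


Look up each word in the dictionary:
  'her' -> 6
  'ate' -> 4
  'his' -> 0
  'her' -> 6

Encoded: [6, 4, 0, 6]


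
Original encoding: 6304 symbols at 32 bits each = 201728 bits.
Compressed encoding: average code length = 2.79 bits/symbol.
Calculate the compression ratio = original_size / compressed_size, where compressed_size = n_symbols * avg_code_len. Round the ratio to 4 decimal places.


original_size = n_symbols * orig_bits = 6304 * 32 = 201728 bits
compressed_size = n_symbols * avg_code_len = 6304 * 2.79 = 17588.16 bits
ratio = original_size / compressed_size = 201728 / 17588.16 = 11.4695

Compression ratio = 11.4695


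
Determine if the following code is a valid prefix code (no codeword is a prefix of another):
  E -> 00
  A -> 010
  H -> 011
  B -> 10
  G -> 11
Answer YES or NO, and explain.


Checking each pair (does one codeword prefix another?):
  E='00' vs A='010': no prefix
  E='00' vs H='011': no prefix
  E='00' vs B='10': no prefix
  E='00' vs G='11': no prefix
  A='010' vs E='00': no prefix
  A='010' vs H='011': no prefix
  A='010' vs B='10': no prefix
  A='010' vs G='11': no prefix
  H='011' vs E='00': no prefix
  H='011' vs A='010': no prefix
  H='011' vs B='10': no prefix
  H='011' vs G='11': no prefix
  B='10' vs E='00': no prefix
  B='10' vs A='010': no prefix
  B='10' vs H='011': no prefix
  B='10' vs G='11': no prefix
  G='11' vs E='00': no prefix
  G='11' vs A='010': no prefix
  G='11' vs H='011': no prefix
  G='11' vs B='10': no prefix
No violation found over all pairs.

YES -- this is a valid prefix code. No codeword is a prefix of any other codeword.


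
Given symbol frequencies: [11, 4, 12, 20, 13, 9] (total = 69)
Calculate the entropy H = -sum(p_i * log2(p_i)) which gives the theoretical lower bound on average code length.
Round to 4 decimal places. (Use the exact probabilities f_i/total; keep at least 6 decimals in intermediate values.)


Per-symbol terms -p_i * log2(p_i) with p_i = f_i/69:
  p = 11/69 = 0.159420: log2(p) = -2.649093, -p*log2(p) = 0.422319
  p = 4/69 = 0.057971: log2(p) = -4.108524, -p*log2(p) = 0.238175
  p = 12/69 = 0.173913: log2(p) = -2.523562, -p*log2(p) = 0.438880
  p = 20/69 = 0.289855: log2(p) = -1.786596, -p*log2(p) = 0.517854
  p = 13/69 = 0.188406: log2(p) = -2.408085, -p*log2(p) = 0.453697
  p = 9/69 = 0.130435: log2(p) = -2.938599, -p*log2(p) = 0.383296
H = 0.422319 + 0.238175 + 0.438880 + 0.517854 + 0.453697 + 0.383296 = 2.454221

H = 2.4542 bits/symbol


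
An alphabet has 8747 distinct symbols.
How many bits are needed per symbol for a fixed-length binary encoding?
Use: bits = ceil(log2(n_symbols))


log2(8747) = 13.0946
Bracket: 2^13 = 8192 < 8747 <= 2^14 = 16384
So ceil(log2(8747)) = 14

bits = ceil(log2(8747)) = ceil(13.0946) = 14 bits


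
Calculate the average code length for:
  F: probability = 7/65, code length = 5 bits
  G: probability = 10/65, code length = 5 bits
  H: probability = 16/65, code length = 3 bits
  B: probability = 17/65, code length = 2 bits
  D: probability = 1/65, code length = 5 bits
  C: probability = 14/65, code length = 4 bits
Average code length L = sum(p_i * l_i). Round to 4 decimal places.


Weighted contributions p_i * l_i:
  F: (7/65) * 5 = 35/65
  G: (10/65) * 5 = 50/65
  H: (16/65) * 3 = 48/65
  B: (17/65) * 2 = 34/65
  D: (1/65) * 5 = 5/65
  C: (14/65) * 4 = 56/65
Sum = (35 + 50 + 48 + 34 + 5 + 56)/65 = 228/65

L = 228/65 = 3.5077 bits/symbol


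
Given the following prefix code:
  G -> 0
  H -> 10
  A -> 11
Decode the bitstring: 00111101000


Decoding step by step:
Bits 0 -> G
Bits 0 -> G
Bits 11 -> A
Bits 11 -> A
Bits 0 -> G
Bits 10 -> H
Bits 0 -> G
Bits 0 -> G


Decoded message: GGAAGHGG


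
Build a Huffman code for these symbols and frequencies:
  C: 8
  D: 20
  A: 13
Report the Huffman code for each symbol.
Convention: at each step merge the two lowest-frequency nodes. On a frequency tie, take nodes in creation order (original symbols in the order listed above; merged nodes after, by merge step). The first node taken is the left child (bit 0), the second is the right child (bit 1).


Huffman tree construction:
Step 1: Merge C(8) + A(13) = 21
Step 2: Merge D(20) + (C+A)(21) = 41
Read each symbol's code off the tree from the root (left child = 0, right child = 1).

Codes:
  C: 10 (length 2)
  D: 0 (length 1)
  A: 11 (length 2)
Average code length: 62/41 = 1.5122 bits/symbol


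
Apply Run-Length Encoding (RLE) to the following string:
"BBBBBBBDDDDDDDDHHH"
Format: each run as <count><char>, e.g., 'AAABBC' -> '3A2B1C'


Scanning runs left to right:
  i=0: run of 'B' x 7 -> '7B'
  i=7: run of 'D' x 8 -> '8D'
  i=15: run of 'H' x 3 -> '3H'

RLE = 7B8D3H


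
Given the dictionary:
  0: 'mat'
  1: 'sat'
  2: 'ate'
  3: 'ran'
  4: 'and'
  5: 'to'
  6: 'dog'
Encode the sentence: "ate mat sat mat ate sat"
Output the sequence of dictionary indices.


Look up each word in the dictionary:
  'ate' -> 2
  'mat' -> 0
  'sat' -> 1
  'mat' -> 0
  'ate' -> 2
  'sat' -> 1

Encoded: [2, 0, 1, 0, 2, 1]


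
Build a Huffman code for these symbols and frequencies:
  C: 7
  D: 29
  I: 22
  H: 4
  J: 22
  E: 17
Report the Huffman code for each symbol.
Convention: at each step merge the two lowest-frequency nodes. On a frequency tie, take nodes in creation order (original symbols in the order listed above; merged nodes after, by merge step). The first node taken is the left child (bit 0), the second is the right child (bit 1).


Huffman tree construction:
Step 1: Merge H(4) + C(7) = 11
Step 2: Merge (H+C)(11) + E(17) = 28
Step 3: Merge I(22) + J(22) = 44
Step 4: Merge ((H+C)+E)(28) + D(29) = 57
Step 5: Merge (I+J)(44) + (((H+C)+E)+D)(57) = 101
Read each symbol's code off the tree from the root (left child = 0, right child = 1).

Codes:
  C: 1001 (length 4)
  D: 11 (length 2)
  I: 00 (length 2)
  H: 1000 (length 4)
  J: 01 (length 2)
  E: 101 (length 3)
Average code length: 241/101 = 2.3861 bits/symbol


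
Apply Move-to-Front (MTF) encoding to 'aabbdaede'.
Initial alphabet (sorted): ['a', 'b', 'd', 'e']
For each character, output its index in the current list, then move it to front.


MTF encoding:
'a': index 0 in ['a', 'b', 'd', 'e'] -> ['a', 'b', 'd', 'e']
'a': index 0 in ['a', 'b', 'd', 'e'] -> ['a', 'b', 'd', 'e']
'b': index 1 in ['a', 'b', 'd', 'e'] -> ['b', 'a', 'd', 'e']
'b': index 0 in ['b', 'a', 'd', 'e'] -> ['b', 'a', 'd', 'e']
'd': index 2 in ['b', 'a', 'd', 'e'] -> ['d', 'b', 'a', 'e']
'a': index 2 in ['d', 'b', 'a', 'e'] -> ['a', 'd', 'b', 'e']
'e': index 3 in ['a', 'd', 'b', 'e'] -> ['e', 'a', 'd', 'b']
'd': index 2 in ['e', 'a', 'd', 'b'] -> ['d', 'e', 'a', 'b']
'e': index 1 in ['d', 'e', 'a', 'b'] -> ['e', 'd', 'a', 'b']


Output: [0, 0, 1, 0, 2, 2, 3, 2, 1]


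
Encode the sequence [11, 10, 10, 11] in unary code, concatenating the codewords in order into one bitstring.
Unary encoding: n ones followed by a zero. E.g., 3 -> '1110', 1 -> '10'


Encode each number as n ones followed by a terminating 0:
  11 -> 111111111110 (12 bits)
  10 -> 11111111110 (11 bits)
  10 -> 11111111110 (11 bits)
  11 -> 111111111110 (12 bits)
Total length = 12 + 11 + 11 + 12 = 46 bits.

Unary([11, 10, 10, 11]) = 1111111111101111111111011111111110111111111110 (46 bits)


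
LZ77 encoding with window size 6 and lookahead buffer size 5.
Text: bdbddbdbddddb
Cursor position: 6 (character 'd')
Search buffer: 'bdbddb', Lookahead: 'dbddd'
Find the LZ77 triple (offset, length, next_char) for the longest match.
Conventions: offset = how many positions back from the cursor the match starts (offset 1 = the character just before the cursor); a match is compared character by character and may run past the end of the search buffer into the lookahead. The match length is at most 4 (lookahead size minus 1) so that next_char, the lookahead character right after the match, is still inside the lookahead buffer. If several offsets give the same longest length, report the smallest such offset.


Try each offset into the search buffer:
  offset=1 (pos 5, char 'b'): match length 0
  offset=2 (pos 4, char 'd'): match length 3
  offset=3 (pos 3, char 'd'): match length 1
  offset=4 (pos 2, char 'b'): match length 0
  offset=5 (pos 1, char 'd'): match length 4
  offset=6 (pos 0, char 'b'): match length 0
Longest match has length 4 at offset 5.
next_char = character at position 6 + 4 = 10 -> 'd'

Best match: offset=5, length=4 (matching 'dbdd' starting at position 1)
LZ77 triple: (5, 4, 'd')


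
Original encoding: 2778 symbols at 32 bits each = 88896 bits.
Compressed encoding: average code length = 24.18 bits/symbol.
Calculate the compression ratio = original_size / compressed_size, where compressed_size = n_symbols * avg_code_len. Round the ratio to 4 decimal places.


original_size = n_symbols * orig_bits = 2778 * 32 = 88896 bits
compressed_size = n_symbols * avg_code_len = 2778 * 24.18 = 67172.04 bits
ratio = original_size / compressed_size = 88896 / 67172.04 = 1.3234

Compression ratio = 1.3234


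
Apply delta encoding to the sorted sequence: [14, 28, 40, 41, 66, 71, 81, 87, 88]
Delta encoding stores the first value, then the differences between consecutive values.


First value: 14
Deltas:
  28 - 14 = 14
  40 - 28 = 12
  41 - 40 = 1
  66 - 41 = 25
  71 - 66 = 5
  81 - 71 = 10
  87 - 81 = 6
  88 - 87 = 1


Delta encoded: [14, 14, 12, 1, 25, 5, 10, 6, 1]


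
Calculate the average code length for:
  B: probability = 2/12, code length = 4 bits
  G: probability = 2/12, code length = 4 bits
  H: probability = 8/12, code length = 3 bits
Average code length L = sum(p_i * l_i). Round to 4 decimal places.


Weighted contributions p_i * l_i:
  B: (2/12) * 4 = 8/12
  G: (2/12) * 4 = 8/12
  H: (8/12) * 3 = 24/12
Sum = (8 + 8 + 24)/12 = 40/12

L = 40/12 = 3.3333 bits/symbol


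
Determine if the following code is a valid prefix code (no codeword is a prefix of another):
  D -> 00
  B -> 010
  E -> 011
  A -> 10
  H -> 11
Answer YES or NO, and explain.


Checking each pair (does one codeword prefix another?):
  D='00' vs B='010': no prefix
  D='00' vs E='011': no prefix
  D='00' vs A='10': no prefix
  D='00' vs H='11': no prefix
  B='010' vs D='00': no prefix
  B='010' vs E='011': no prefix
  B='010' vs A='10': no prefix
  B='010' vs H='11': no prefix
  E='011' vs D='00': no prefix
  E='011' vs B='010': no prefix
  E='011' vs A='10': no prefix
  E='011' vs H='11': no prefix
  A='10' vs D='00': no prefix
  A='10' vs B='010': no prefix
  A='10' vs E='011': no prefix
  A='10' vs H='11': no prefix
  H='11' vs D='00': no prefix
  H='11' vs B='010': no prefix
  H='11' vs E='011': no prefix
  H='11' vs A='10': no prefix
No violation found over all pairs.

YES -- this is a valid prefix code. No codeword is a prefix of any other codeword.


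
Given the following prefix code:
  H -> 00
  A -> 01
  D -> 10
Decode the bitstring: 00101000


Decoding step by step:
Bits 00 -> H
Bits 10 -> D
Bits 10 -> D
Bits 00 -> H


Decoded message: HDDH


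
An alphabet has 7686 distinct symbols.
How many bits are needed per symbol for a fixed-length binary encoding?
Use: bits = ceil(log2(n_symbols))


log2(7686) = 12.908
Bracket: 2^12 = 4096 < 7686 <= 2^13 = 8192
So ceil(log2(7686)) = 13

bits = ceil(log2(7686)) = ceil(12.908) = 13 bits


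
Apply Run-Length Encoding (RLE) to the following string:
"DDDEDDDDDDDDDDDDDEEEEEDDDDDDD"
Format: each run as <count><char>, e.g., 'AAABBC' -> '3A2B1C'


Scanning runs left to right:
  i=0: run of 'D' x 3 -> '3D'
  i=3: run of 'E' x 1 -> '1E'
  i=4: run of 'D' x 13 -> '13D'
  i=17: run of 'E' x 5 -> '5E'
  i=22: run of 'D' x 7 -> '7D'

RLE = 3D1E13D5E7D


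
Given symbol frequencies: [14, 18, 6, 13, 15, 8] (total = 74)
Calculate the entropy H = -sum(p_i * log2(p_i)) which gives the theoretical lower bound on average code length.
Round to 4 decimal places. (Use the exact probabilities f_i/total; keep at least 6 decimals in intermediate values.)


Per-symbol terms -p_i * log2(p_i) with p_i = f_i/74:
  p = 14/74 = 0.189189: log2(p) = -2.402098, -p*log2(p) = 0.454451
  p = 18/74 = 0.243243: log2(p) = -2.039528, -p*log2(p) = 0.496101
  p = 6/74 = 0.081081: log2(p) = -3.624491, -p*log2(p) = 0.293878
  p = 13/74 = 0.175676: log2(p) = -2.509014, -p*log2(p) = 0.440773
  p = 15/74 = 0.202703: log2(p) = -2.302563, -p*log2(p) = 0.466736
  p = 8/74 = 0.108108: log2(p) = -3.209453, -p*log2(p) = 0.346968
H = 0.454451 + 0.496101 + 0.293878 + 0.440773 + 0.466736 + 0.346968 = 2.498907

H = 2.4989 bits/symbol


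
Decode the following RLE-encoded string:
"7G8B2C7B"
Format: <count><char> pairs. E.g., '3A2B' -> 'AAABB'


Expanding each <count><char> pair:
  7G -> 'GGGGGGG'
  8B -> 'BBBBBBBB'
  2C -> 'CC'
  7B -> 'BBBBBBB'

Decoded = GGGGGGGBBBBBBBBCCBBBBBBB


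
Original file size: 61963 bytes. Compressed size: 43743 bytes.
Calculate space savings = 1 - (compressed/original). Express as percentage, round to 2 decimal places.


ratio = compressed/original = 43743/61963 = 0.705954
savings = 1 - ratio = 1 - 0.705954 = 0.294046
as a percentage: 0.294046 * 100 = 29.4%

Space savings = 1 - 43743/61963 = 29.4%


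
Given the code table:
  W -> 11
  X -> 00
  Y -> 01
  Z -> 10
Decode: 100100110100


Decoding:
10 -> Z
01 -> Y
00 -> X
11 -> W
01 -> Y
00 -> X


Result: ZYXWYX


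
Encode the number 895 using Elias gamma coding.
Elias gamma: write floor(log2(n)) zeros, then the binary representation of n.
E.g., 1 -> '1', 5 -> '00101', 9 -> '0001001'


num_bits = floor(log2(895)) + 1 = 10
leading_zeros = num_bits - 1 = 9
binary(895) = 1101111111

Elias gamma(895) = '000000000' + '1101111111' = 0000000001101111111 (19 bits)


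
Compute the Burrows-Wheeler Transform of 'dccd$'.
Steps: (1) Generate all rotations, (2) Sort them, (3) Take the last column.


Rotations (sorted):
  0: $dccd -> last char: d
  1: ccd$d -> last char: d
  2: cd$dc -> last char: c
  3: d$dcc -> last char: c
  4: dccd$ -> last char: $


BWT = ddcc$


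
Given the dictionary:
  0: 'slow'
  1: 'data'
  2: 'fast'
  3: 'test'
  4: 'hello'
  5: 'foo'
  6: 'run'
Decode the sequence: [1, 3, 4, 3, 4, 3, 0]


Look up each index in the dictionary:
  1 -> 'data'
  3 -> 'test'
  4 -> 'hello'
  3 -> 'test'
  4 -> 'hello'
  3 -> 'test'
  0 -> 'slow'

Decoded: "data test hello test hello test slow"


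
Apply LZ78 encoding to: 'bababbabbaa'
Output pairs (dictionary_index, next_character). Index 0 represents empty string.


LZ78 encoding steps:
Dictionary: {0: ''}
Step 1: w='' (idx 0), next='b' -> output (0, 'b'), add 'b' as idx 1
Step 2: w='' (idx 0), next='a' -> output (0, 'a'), add 'a' as idx 2
Step 3: w='b' (idx 1), next='a' -> output (1, 'a'), add 'ba' as idx 3
Step 4: w='b' (idx 1), next='b' -> output (1, 'b'), add 'bb' as idx 4
Step 5: w='a' (idx 2), next='b' -> output (2, 'b'), add 'ab' as idx 5
Step 6: w='ba' (idx 3), next='a' -> output (3, 'a'), add 'baa' as idx 6


Encoded: [(0, 'b'), (0, 'a'), (1, 'a'), (1, 'b'), (2, 'b'), (3, 'a')]


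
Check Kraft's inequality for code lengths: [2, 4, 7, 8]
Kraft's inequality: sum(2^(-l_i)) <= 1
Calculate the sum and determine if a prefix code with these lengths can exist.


Sum = 2^(-2) + 2^(-4) + 2^(-7) + 2^(-8)
    = 0.25 + 0.0625 + 0.0078125 + 0.00390625
    = 83/256 = 0.32421875
Since 0.32421875 <= 1, Kraft's inequality IS satisfied.
A prefix code with these lengths CAN exist.

Kraft sum = 0.32421875. Satisfied.


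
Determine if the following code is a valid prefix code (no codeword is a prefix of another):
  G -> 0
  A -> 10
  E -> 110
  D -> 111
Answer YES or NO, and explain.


Checking each pair (does one codeword prefix another?):
  G='0' vs A='10': no prefix
  G='0' vs E='110': no prefix
  G='0' vs D='111': no prefix
  A='10' vs G='0': no prefix
  A='10' vs E='110': no prefix
  A='10' vs D='111': no prefix
  E='110' vs G='0': no prefix
  E='110' vs A='10': no prefix
  E='110' vs D='111': no prefix
  D='111' vs G='0': no prefix
  D='111' vs A='10': no prefix
  D='111' vs E='110': no prefix
No violation found over all pairs.

YES -- this is a valid prefix code. No codeword is a prefix of any other codeword.


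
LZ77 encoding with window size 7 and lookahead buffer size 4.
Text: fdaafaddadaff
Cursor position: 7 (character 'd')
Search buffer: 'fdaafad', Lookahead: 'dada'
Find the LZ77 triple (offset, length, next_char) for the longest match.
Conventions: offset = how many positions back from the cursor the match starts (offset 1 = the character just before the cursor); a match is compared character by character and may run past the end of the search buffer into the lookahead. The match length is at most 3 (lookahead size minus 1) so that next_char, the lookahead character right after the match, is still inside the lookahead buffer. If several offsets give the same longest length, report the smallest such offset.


Try each offset into the search buffer:
  offset=1 (pos 6, char 'd'): match length 1
  offset=2 (pos 5, char 'a'): match length 0
  offset=3 (pos 4, char 'f'): match length 0
  offset=4 (pos 3, char 'a'): match length 0
  offset=5 (pos 2, char 'a'): match length 0
  offset=6 (pos 1, char 'd'): match length 2
  offset=7 (pos 0, char 'f'): match length 0
Longest match has length 2 at offset 6.
next_char = character at position 7 + 2 = 9 -> 'd'

Best match: offset=6, length=2 (matching 'da' starting at position 1)
LZ77 triple: (6, 2, 'd')


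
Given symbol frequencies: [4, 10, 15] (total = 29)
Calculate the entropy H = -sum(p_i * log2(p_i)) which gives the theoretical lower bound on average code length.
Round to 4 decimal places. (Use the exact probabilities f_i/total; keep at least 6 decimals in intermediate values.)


Per-symbol terms -p_i * log2(p_i) with p_i = f_i/29:
  p = 4/29 = 0.137931: log2(p) = -2.857981, -p*log2(p) = 0.394204
  p = 10/29 = 0.344828: log2(p) = -1.536053, -p*log2(p) = 0.529673
  p = 15/29 = 0.517241: log2(p) = -0.951090, -p*log2(p) = 0.491943
H = 0.394204 + 0.529673 + 0.491943 = 1.415820

H = 1.4158 bits/symbol


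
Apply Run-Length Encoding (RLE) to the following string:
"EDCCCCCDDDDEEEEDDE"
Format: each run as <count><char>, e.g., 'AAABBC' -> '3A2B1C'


Scanning runs left to right:
  i=0: run of 'E' x 1 -> '1E'
  i=1: run of 'D' x 1 -> '1D'
  i=2: run of 'C' x 5 -> '5C'
  i=7: run of 'D' x 4 -> '4D'
  i=11: run of 'E' x 4 -> '4E'
  i=15: run of 'D' x 2 -> '2D'
  i=17: run of 'E' x 1 -> '1E'

RLE = 1E1D5C4D4E2D1E


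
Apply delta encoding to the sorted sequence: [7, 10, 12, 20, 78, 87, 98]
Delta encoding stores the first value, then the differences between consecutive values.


First value: 7
Deltas:
  10 - 7 = 3
  12 - 10 = 2
  20 - 12 = 8
  78 - 20 = 58
  87 - 78 = 9
  98 - 87 = 11


Delta encoded: [7, 3, 2, 8, 58, 9, 11]


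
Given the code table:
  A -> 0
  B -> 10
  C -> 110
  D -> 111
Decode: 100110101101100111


Decoding:
10 -> B
0 -> A
110 -> C
10 -> B
110 -> C
110 -> C
0 -> A
111 -> D


Result: BACBCCAD


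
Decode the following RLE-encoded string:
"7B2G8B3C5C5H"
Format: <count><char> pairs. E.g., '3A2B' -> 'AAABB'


Expanding each <count><char> pair:
  7B -> 'BBBBBBB'
  2G -> 'GG'
  8B -> 'BBBBBBBB'
  3C -> 'CCC'
  5C -> 'CCCCC'
  5H -> 'HHHHH'

Decoded = BBBBBBBGGBBBBBBBBCCCCCCCCHHHHH


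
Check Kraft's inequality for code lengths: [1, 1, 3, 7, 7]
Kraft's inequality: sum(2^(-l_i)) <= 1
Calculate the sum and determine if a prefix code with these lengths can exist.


Sum = 2^(-1) + 2^(-1) + 2^(-3) + 2^(-7) + 2^(-7)
    = 0.5 + 0.5 + 0.125 + 0.0078125 + 0.0078125
    = 146/128 = 1.140625
Since 1.140625 > 1, Kraft's inequality is NOT satisfied.
A prefix code with these lengths CANNOT exist.

Kraft sum = 1.140625. Not satisfied.


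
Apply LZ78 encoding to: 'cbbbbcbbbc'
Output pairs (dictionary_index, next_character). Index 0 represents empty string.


LZ78 encoding steps:
Dictionary: {0: ''}
Step 1: w='' (idx 0), next='c' -> output (0, 'c'), add 'c' as idx 1
Step 2: w='' (idx 0), next='b' -> output (0, 'b'), add 'b' as idx 2
Step 3: w='b' (idx 2), next='b' -> output (2, 'b'), add 'bb' as idx 3
Step 4: w='b' (idx 2), next='c' -> output (2, 'c'), add 'bc' as idx 4
Step 5: w='bb' (idx 3), next='b' -> output (3, 'b'), add 'bbb' as idx 5
Step 6: w='c' (idx 1), end of input -> output (1, '')


Encoded: [(0, 'c'), (0, 'b'), (2, 'b'), (2, 'c'), (3, 'b'), (1, '')]


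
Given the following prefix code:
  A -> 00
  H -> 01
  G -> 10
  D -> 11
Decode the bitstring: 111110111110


Decoding step by step:
Bits 11 -> D
Bits 11 -> D
Bits 10 -> G
Bits 11 -> D
Bits 11 -> D
Bits 10 -> G


Decoded message: DDGDDG


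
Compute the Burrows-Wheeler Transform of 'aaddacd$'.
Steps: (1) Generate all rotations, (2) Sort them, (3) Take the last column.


Rotations (sorted):
  0: $aaddacd -> last char: d
  1: aaddacd$ -> last char: $
  2: acd$aadd -> last char: d
  3: addacd$a -> last char: a
  4: cd$aadda -> last char: a
  5: d$aaddac -> last char: c
  6: dacd$aad -> last char: d
  7: ddacd$aa -> last char: a


BWT = d$daacda


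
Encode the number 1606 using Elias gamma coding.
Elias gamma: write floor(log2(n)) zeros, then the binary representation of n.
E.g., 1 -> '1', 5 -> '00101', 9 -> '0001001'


num_bits = floor(log2(1606)) + 1 = 11
leading_zeros = num_bits - 1 = 10
binary(1606) = 11001000110

Elias gamma(1606) = '0000000000' + '11001000110' = 000000000011001000110 (21 bits)


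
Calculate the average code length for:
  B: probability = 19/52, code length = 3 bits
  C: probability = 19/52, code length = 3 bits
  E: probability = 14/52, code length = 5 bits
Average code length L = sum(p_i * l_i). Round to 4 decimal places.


Weighted contributions p_i * l_i:
  B: (19/52) * 3 = 57/52
  C: (19/52) * 3 = 57/52
  E: (14/52) * 5 = 70/52
Sum = (57 + 57 + 70)/52 = 184/52

L = 184/52 = 3.5385 bits/symbol


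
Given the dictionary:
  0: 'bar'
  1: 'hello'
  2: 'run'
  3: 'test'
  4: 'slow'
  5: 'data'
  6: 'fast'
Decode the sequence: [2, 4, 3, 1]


Look up each index in the dictionary:
  2 -> 'run'
  4 -> 'slow'
  3 -> 'test'
  1 -> 'hello'

Decoded: "run slow test hello"


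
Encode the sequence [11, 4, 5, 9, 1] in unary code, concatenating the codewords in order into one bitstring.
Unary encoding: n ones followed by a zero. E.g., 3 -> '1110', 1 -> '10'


Encode each number as n ones followed by a terminating 0:
  11 -> 111111111110 (12 bits)
  4 -> 11110 (5 bits)
  5 -> 111110 (6 bits)
  9 -> 1111111110 (10 bits)
  1 -> 10 (2 bits)
Total length = 12 + 5 + 6 + 10 + 2 = 35 bits.

Unary([11, 4, 5, 9, 1]) = 11111111111011110111110111111111010 (35 bits)


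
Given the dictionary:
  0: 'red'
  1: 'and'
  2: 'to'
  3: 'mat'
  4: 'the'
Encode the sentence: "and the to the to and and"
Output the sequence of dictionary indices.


Look up each word in the dictionary:
  'and' -> 1
  'the' -> 4
  'to' -> 2
  'the' -> 4
  'to' -> 2
  'and' -> 1
  'and' -> 1

Encoded: [1, 4, 2, 4, 2, 1, 1]


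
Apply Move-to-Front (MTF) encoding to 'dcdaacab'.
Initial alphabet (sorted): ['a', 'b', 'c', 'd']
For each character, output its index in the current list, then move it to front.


MTF encoding:
'd': index 3 in ['a', 'b', 'c', 'd'] -> ['d', 'a', 'b', 'c']
'c': index 3 in ['d', 'a', 'b', 'c'] -> ['c', 'd', 'a', 'b']
'd': index 1 in ['c', 'd', 'a', 'b'] -> ['d', 'c', 'a', 'b']
'a': index 2 in ['d', 'c', 'a', 'b'] -> ['a', 'd', 'c', 'b']
'a': index 0 in ['a', 'd', 'c', 'b'] -> ['a', 'd', 'c', 'b']
'c': index 2 in ['a', 'd', 'c', 'b'] -> ['c', 'a', 'd', 'b']
'a': index 1 in ['c', 'a', 'd', 'b'] -> ['a', 'c', 'd', 'b']
'b': index 3 in ['a', 'c', 'd', 'b'] -> ['b', 'a', 'c', 'd']


Output: [3, 3, 1, 2, 0, 2, 1, 3]


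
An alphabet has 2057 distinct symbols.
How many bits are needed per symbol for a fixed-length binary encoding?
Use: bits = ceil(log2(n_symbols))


log2(2057) = 11.0063
Bracket: 2^11 = 2048 < 2057 <= 2^12 = 4096
So ceil(log2(2057)) = 12

bits = ceil(log2(2057)) = ceil(11.0063) = 12 bits


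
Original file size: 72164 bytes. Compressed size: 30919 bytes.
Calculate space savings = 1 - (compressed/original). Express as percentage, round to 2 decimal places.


ratio = compressed/original = 30919/72164 = 0.428455
savings = 1 - ratio = 1 - 0.428455 = 0.571545
as a percentage: 0.571545 * 100 = 57.15%

Space savings = 1 - 30919/72164 = 57.15%


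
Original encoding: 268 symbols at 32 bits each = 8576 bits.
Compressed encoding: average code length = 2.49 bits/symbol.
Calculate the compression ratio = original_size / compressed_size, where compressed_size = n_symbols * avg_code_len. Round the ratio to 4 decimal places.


original_size = n_symbols * orig_bits = 268 * 32 = 8576 bits
compressed_size = n_symbols * avg_code_len = 268 * 2.49 = 667.32 bits
ratio = original_size / compressed_size = 8576 / 667.32 = 12.8514

Compression ratio = 12.8514


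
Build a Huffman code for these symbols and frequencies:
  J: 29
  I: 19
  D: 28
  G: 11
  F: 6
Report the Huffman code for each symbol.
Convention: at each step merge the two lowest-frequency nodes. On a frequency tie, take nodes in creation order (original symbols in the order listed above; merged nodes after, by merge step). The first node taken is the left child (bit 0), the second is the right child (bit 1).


Huffman tree construction:
Step 1: Merge F(6) + G(11) = 17
Step 2: Merge (F+G)(17) + I(19) = 36
Step 3: Merge D(28) + J(29) = 57
Step 4: Merge ((F+G)+I)(36) + (D+J)(57) = 93
Read each symbol's code off the tree from the root (left child = 0, right child = 1).

Codes:
  J: 11 (length 2)
  I: 01 (length 2)
  D: 10 (length 2)
  G: 001 (length 3)
  F: 000 (length 3)
Average code length: 203/93 = 2.1828 bits/symbol


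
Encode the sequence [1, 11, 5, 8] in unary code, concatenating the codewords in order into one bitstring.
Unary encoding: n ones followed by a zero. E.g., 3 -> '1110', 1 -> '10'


Encode each number as n ones followed by a terminating 0:
  1 -> 10 (2 bits)
  11 -> 111111111110 (12 bits)
  5 -> 111110 (6 bits)
  8 -> 111111110 (9 bits)
Total length = 2 + 12 + 6 + 9 = 29 bits.

Unary([1, 11, 5, 8]) = 10111111111110111110111111110 (29 bits)


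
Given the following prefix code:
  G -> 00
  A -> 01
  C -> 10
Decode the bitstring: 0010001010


Decoding step by step:
Bits 00 -> G
Bits 10 -> C
Bits 00 -> G
Bits 10 -> C
Bits 10 -> C


Decoded message: GCGCC


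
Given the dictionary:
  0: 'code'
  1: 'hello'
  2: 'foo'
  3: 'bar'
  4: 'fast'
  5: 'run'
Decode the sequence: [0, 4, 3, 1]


Look up each index in the dictionary:
  0 -> 'code'
  4 -> 'fast'
  3 -> 'bar'
  1 -> 'hello'

Decoded: "code fast bar hello"


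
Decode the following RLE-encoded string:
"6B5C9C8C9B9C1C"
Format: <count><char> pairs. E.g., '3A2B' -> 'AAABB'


Expanding each <count><char> pair:
  6B -> 'BBBBBB'
  5C -> 'CCCCC'
  9C -> 'CCCCCCCCC'
  8C -> 'CCCCCCCC'
  9B -> 'BBBBBBBBB'
  9C -> 'CCCCCCCCC'
  1C -> 'C'

Decoded = BBBBBBCCCCCCCCCCCCCCCCCCCCCCBBBBBBBBBCCCCCCCCCC


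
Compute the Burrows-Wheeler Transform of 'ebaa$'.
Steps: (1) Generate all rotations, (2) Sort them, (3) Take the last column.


Rotations (sorted):
  0: $ebaa -> last char: a
  1: a$eba -> last char: a
  2: aa$eb -> last char: b
  3: baa$e -> last char: e
  4: ebaa$ -> last char: $


BWT = aabe$


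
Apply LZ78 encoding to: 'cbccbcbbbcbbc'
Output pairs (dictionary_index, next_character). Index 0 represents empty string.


LZ78 encoding steps:
Dictionary: {0: ''}
Step 1: w='' (idx 0), next='c' -> output (0, 'c'), add 'c' as idx 1
Step 2: w='' (idx 0), next='b' -> output (0, 'b'), add 'b' as idx 2
Step 3: w='c' (idx 1), next='c' -> output (1, 'c'), add 'cc' as idx 3
Step 4: w='b' (idx 2), next='c' -> output (2, 'c'), add 'bc' as idx 4
Step 5: w='b' (idx 2), next='b' -> output (2, 'b'), add 'bb' as idx 5
Step 6: w='bc' (idx 4), next='b' -> output (4, 'b'), add 'bcb' as idx 6
Step 7: w='bc' (idx 4), end of input -> output (4, '')


Encoded: [(0, 'c'), (0, 'b'), (1, 'c'), (2, 'c'), (2, 'b'), (4, 'b'), (4, '')]


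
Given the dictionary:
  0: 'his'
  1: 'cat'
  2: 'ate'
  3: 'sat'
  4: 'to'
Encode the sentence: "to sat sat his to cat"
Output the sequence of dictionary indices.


Look up each word in the dictionary:
  'to' -> 4
  'sat' -> 3
  'sat' -> 3
  'his' -> 0
  'to' -> 4
  'cat' -> 1

Encoded: [4, 3, 3, 0, 4, 1]


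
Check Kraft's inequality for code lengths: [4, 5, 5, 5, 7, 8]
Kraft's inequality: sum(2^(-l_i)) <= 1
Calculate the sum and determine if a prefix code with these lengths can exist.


Sum = 2^(-4) + 2^(-5) + 2^(-5) + 2^(-5) + 2^(-7) + 2^(-8)
    = 0.0625 + 0.03125 + 0.03125 + 0.03125 + 0.0078125 + 0.00390625
    = 43/256 = 0.16796875
Since 0.16796875 <= 1, Kraft's inequality IS satisfied.
A prefix code with these lengths CAN exist.

Kraft sum = 0.16796875. Satisfied.


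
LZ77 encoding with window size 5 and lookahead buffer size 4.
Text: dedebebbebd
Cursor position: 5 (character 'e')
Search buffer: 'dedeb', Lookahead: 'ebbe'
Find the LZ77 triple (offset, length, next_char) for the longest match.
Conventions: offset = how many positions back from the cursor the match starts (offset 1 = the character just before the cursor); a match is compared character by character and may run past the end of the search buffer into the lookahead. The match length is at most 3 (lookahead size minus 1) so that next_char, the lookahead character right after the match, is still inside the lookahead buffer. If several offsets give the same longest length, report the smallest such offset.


Try each offset into the search buffer:
  offset=1 (pos 4, char 'b'): match length 0
  offset=2 (pos 3, char 'e'): match length 2
  offset=3 (pos 2, char 'd'): match length 0
  offset=4 (pos 1, char 'e'): match length 1
  offset=5 (pos 0, char 'd'): match length 0
Longest match has length 2 at offset 2.
next_char = character at position 5 + 2 = 7 -> 'b'

Best match: offset=2, length=2 (matching 'eb' starting at position 3)
LZ77 triple: (2, 2, 'b')


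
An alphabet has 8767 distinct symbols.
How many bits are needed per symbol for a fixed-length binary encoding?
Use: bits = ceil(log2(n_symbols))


log2(8767) = 13.0979
Bracket: 2^13 = 8192 < 8767 <= 2^14 = 16384
So ceil(log2(8767)) = 14

bits = ceil(log2(8767)) = ceil(13.0979) = 14 bits


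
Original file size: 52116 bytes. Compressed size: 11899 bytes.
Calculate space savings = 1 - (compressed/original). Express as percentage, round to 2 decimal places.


ratio = compressed/original = 11899/52116 = 0.228318
savings = 1 - ratio = 1 - 0.228318 = 0.771682
as a percentage: 0.771682 * 100 = 77.17%

Space savings = 1 - 11899/52116 = 77.17%


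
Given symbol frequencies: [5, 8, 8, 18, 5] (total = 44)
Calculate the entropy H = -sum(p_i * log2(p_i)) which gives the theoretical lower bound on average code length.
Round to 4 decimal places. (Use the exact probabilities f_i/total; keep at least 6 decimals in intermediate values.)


Per-symbol terms -p_i * log2(p_i) with p_i = f_i/44:
  p = 5/44 = 0.113636: log2(p) = -3.137504, -p*log2(p) = 0.356534
  p = 8/44 = 0.181818: log2(p) = -2.459432, -p*log2(p) = 0.447169
  p = 8/44 = 0.181818: log2(p) = -2.459432, -p*log2(p) = 0.447169
  p = 18/44 = 0.409091: log2(p) = -1.289507, -p*log2(p) = 0.527525
  p = 5/44 = 0.113636: log2(p) = -3.137504, -p*log2(p) = 0.356534
H = 0.356534 + 0.447169 + 0.447169 + 0.527525 + 0.356534 = 2.134931

H = 2.1349 bits/symbol


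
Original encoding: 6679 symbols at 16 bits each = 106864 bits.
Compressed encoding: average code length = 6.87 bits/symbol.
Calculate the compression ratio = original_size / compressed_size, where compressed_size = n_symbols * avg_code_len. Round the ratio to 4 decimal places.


original_size = n_symbols * orig_bits = 6679 * 16 = 106864 bits
compressed_size = n_symbols * avg_code_len = 6679 * 6.87 = 45884.73 bits
ratio = original_size / compressed_size = 106864 / 45884.73 = 2.329

Compression ratio = 2.329


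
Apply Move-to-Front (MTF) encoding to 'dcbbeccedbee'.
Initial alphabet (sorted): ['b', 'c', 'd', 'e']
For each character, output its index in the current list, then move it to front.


MTF encoding:
'd': index 2 in ['b', 'c', 'd', 'e'] -> ['d', 'b', 'c', 'e']
'c': index 2 in ['d', 'b', 'c', 'e'] -> ['c', 'd', 'b', 'e']
'b': index 2 in ['c', 'd', 'b', 'e'] -> ['b', 'c', 'd', 'e']
'b': index 0 in ['b', 'c', 'd', 'e'] -> ['b', 'c', 'd', 'e']
'e': index 3 in ['b', 'c', 'd', 'e'] -> ['e', 'b', 'c', 'd']
'c': index 2 in ['e', 'b', 'c', 'd'] -> ['c', 'e', 'b', 'd']
'c': index 0 in ['c', 'e', 'b', 'd'] -> ['c', 'e', 'b', 'd']
'e': index 1 in ['c', 'e', 'b', 'd'] -> ['e', 'c', 'b', 'd']
'd': index 3 in ['e', 'c', 'b', 'd'] -> ['d', 'e', 'c', 'b']
'b': index 3 in ['d', 'e', 'c', 'b'] -> ['b', 'd', 'e', 'c']
'e': index 2 in ['b', 'd', 'e', 'c'] -> ['e', 'b', 'd', 'c']
'e': index 0 in ['e', 'b', 'd', 'c'] -> ['e', 'b', 'd', 'c']


Output: [2, 2, 2, 0, 3, 2, 0, 1, 3, 3, 2, 0]


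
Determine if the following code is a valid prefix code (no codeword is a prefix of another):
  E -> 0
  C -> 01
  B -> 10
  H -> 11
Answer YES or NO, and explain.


Checking each pair (does one codeword prefix another?):
  E='0' vs C='01': prefix -- VIOLATION

NO -- this is NOT a valid prefix code. E (0) is a prefix of C (01).


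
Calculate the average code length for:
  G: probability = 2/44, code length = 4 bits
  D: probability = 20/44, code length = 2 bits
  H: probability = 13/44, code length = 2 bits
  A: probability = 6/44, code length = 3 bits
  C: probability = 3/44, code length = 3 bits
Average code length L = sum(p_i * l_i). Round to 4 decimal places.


Weighted contributions p_i * l_i:
  G: (2/44) * 4 = 8/44
  D: (20/44) * 2 = 40/44
  H: (13/44) * 2 = 26/44
  A: (6/44) * 3 = 18/44
  C: (3/44) * 3 = 9/44
Sum = (8 + 40 + 26 + 18 + 9)/44 = 101/44

L = 101/44 = 2.2955 bits/symbol


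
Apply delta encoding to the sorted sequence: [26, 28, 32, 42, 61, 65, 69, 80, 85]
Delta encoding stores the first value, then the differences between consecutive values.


First value: 26
Deltas:
  28 - 26 = 2
  32 - 28 = 4
  42 - 32 = 10
  61 - 42 = 19
  65 - 61 = 4
  69 - 65 = 4
  80 - 69 = 11
  85 - 80 = 5


Delta encoded: [26, 2, 4, 10, 19, 4, 4, 11, 5]


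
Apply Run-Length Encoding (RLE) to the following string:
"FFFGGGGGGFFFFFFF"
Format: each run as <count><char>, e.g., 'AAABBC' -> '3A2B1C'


Scanning runs left to right:
  i=0: run of 'F' x 3 -> '3F'
  i=3: run of 'G' x 6 -> '6G'
  i=9: run of 'F' x 7 -> '7F'

RLE = 3F6G7F


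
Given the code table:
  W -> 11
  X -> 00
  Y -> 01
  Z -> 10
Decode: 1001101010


Decoding:
10 -> Z
01 -> Y
10 -> Z
10 -> Z
10 -> Z


Result: ZYZZZ


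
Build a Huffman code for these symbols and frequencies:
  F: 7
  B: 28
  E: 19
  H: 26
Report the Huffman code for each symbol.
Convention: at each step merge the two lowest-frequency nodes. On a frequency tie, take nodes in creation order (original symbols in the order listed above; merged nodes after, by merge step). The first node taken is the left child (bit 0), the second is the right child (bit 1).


Huffman tree construction:
Step 1: Merge F(7) + E(19) = 26
Step 2: Merge H(26) + (F+E)(26) = 52
Step 3: Merge B(28) + (H+(F+E))(52) = 80
Read each symbol's code off the tree from the root (left child = 0, right child = 1).

Codes:
  F: 110 (length 3)
  B: 0 (length 1)
  E: 111 (length 3)
  H: 10 (length 2)
Average code length: 158/80 = 1.9750 bits/symbol
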